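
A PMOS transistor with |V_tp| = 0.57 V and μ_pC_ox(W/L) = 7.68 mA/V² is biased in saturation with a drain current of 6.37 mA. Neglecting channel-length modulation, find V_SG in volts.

In saturation I_D = ½ k_p (V_SG − |V_tp|)², so V_SG − |V_tp| = √(2 I_D / k_p) = √(2 × 6.37 / 7.68) = 1.29 V.
V_SG = 0.57 + 1.29 = 1.86 V.

V_SG = 1.86 V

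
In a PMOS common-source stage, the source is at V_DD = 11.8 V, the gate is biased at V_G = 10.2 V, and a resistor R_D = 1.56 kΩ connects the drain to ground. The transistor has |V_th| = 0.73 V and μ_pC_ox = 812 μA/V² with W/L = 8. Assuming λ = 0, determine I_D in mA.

V_SG = V_DD − V_G = 11.8 − 10.2 = 1.6 V, so V_ov = 1.6 − 0.73 = 0.87 V.
k_p = μ_pC_ox · (W/L) = 6.496 mA/V².
Assume saturation: I_D = ½ k_p V_ov² = 0.5 × 6.496 × 0.87² = 2.46 mA, giving V_SD = V_DD − I_D R_D = 11.8 − 2.46 × 1.56 = 7.96 V.
V_SD = 7.96 V ≥ V_ov = 0.87 V, confirming saturation.

I_D = 2.46 mA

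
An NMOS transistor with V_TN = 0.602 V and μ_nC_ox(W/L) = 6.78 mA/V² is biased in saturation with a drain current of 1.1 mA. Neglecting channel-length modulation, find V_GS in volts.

V_GS = 1.17 V

In saturation I_D = ½ k_n (V_GS − V_TN)², so V_GS − V_TN = √(2 I_D / k_n) = √(2 × 1.1 / 6.78) = 0.57 V.
V_GS = 0.602 + 0.57 = 1.17 V.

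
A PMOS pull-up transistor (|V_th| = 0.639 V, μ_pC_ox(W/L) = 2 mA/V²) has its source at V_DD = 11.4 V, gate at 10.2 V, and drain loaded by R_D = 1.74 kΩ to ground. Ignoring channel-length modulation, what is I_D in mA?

I_D = 0.315 mA

V_SG = V_DD − V_G = 11.4 − 10.2 = 1.2 V, so V_ov = 1.2 − 0.639 = 0.561 V.
Assume saturation: I_D = ½ k_p V_ov² = 0.5 × 2 × 0.561² = 0.315 mA, giving V_SD = V_DD − I_D R_D = 11.4 − 0.315 × 1.74 = 10.9 V.
V_SD = 10.9 V ≥ V_ov = 0.561 V, confirming saturation.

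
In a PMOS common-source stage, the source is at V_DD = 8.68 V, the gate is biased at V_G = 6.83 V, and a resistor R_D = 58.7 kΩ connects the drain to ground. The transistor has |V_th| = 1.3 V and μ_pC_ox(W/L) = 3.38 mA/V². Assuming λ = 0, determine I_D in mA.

I_D = 0.146 mA

V_SG = V_DD − V_G = 8.68 − 6.83 = 1.85 V, so V_ov = 1.85 − 1.3 = 0.55 V.
Assume saturation: I_D = ½ k_p V_ov² = 0.5 × 3.38 × 0.55² = 0.511 mA, giving V_SD = V_DD − I_D R_D = 8.68 − 0.511 × 58.7 = -21.3 V.
But -21.3 V < V_ov = 0.55 V, so the device is actually in triode.
In triode I_D = k_p[V_ov V_SD − ½ V_SD²] and I_D = (V_DD − V_SD)/R_D. Equating: 99.2 V_SD² − 110.1 V_SD + 8.68 = 0, giving V_SD = 0.0854 V (the root below V_ov).
I_D = (8.68 − 0.0854) / 58.7 = 0.146 mA.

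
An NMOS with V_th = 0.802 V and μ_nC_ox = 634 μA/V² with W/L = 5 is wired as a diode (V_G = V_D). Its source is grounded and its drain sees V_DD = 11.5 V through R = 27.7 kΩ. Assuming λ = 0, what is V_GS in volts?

V_GS = 1.28 V

With gate tied to drain, V_GS = V_DS ≥ V_GS − V_th, so the device is in saturation.
k_n = μ_nC_ox · (W/L) = 3.17 mA/V².
KCL at the drain: ½ k_n (V_GS − V_th)² = (V_DD − V_GS)/R.
Let x = V_GS − 0.802. Then 43.9 x² + x − 10.7 = 0, giving x = 0.482 V (positive root), so V_GS = 1.28 V.
I_D = (V_DD − V_GS)/R = (11.5 − 1.28) / 27.7 = 0.369 mA.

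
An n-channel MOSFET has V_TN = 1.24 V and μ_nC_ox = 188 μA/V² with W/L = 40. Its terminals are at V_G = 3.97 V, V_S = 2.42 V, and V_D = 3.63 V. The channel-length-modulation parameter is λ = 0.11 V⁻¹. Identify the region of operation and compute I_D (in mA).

Saturation; I_D = 0.409 mA

V_GS = V_G − V_S = 3.97 − 2.42 = 1.55 V; V_DS = V_D − V_S = 3.63 − 2.42 = 1.21 V.
k_n = μ_nC_ox · (W/L) = 7.52 mA/V².
V_ov = V_GS − V_TN = 1.55 − 1.24 = 0.31 V.
Since V_DS = 1.21 V ≥ V_ov = 0.31 V, the device is in saturation.
I_D = ½ k_n V_ov² (1 + λ V_DS) = 0.5 × 7.52 × 0.31² × (1 + 0.11 × 1.21) = 0.409 mA.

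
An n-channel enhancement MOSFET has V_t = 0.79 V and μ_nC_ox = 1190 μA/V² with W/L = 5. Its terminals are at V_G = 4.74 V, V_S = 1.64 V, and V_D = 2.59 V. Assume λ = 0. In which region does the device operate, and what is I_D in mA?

V_GS = V_G − V_S = 4.74 − 1.64 = 3.1 V; V_DS = V_D − V_S = 2.59 − 1.64 = 0.95 V.
k_n = μ_nC_ox · (W/L) = 5.95 mA/V².
V_ov = V_GS − V_t = 3.1 − 0.79 = 2.31 V.
Since V_DS = 0.95 V < V_ov = 2.31 V, the device is in the triode region.
I_D = k_n [V_ov · V_DS − ½ V_DS²] = 5.95 × [2.31 × 0.95 − 0.5 × 0.95²] = 10.4 mA.

Triode; I_D = 10.4 mA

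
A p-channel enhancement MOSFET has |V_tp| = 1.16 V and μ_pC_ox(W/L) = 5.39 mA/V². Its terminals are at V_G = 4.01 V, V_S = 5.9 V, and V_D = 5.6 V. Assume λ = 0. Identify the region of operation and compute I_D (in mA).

Triode; I_D = 0.938 mA

V_SG = V_S − V_G = 5.9 − 4.01 = 1.89 V; V_SD = V_S − V_D = 5.9 − 5.6 = 0.3 V.
V_ov = V_SG − |V_tp| = 1.89 − 1.16 = 0.73 V.
Since V_SD = 0.3 V < V_ov = 0.73 V, the device is in the triode region.
I_D = k_p [V_ov · V_SD − ½ V_SD²] = 5.39 × [0.73 × 0.3 − 0.5 × 0.3²] = 0.938 mA.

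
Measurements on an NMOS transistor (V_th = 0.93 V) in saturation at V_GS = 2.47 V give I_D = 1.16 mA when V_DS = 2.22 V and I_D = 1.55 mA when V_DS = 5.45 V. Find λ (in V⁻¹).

With V_GS fixed, I_D ∝ (1 + λ V_DS) in saturation, so I_D2/I_D1 = (1 + λ V_DS2)/(1 + λ V_DS1).
1.55/1.16 = 1.336 = (1 + 5.45 λ)/(1 + 2.22 λ).
Solving: λ (I_D1 V_DS2 − I_D2 V_DS1) = I_D2 − I_D1, so λ = (1.55 − 1.16) / (1.16 × 5.45 − 1.55 × 2.22) = 0.39 / 2.88 = 0.135 V⁻¹.

λ = 0.135 V⁻¹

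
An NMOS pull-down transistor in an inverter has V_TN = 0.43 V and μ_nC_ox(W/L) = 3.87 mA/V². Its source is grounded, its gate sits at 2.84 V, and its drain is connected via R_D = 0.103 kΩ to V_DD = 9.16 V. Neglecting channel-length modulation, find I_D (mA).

V_GS = V_G = 2.84 V, so V_ov = 2.84 − 0.43 = 2.41 V.
Assume saturation: I_D = ½ k_n V_ov² = 0.5 × 3.87 × 2.41² = 11.2 mA, giving V_DS = V_DD − I_D R_D = 9.16 − 11.2 × 0.103 = 8 V.
V_DS = 8 V ≥ V_ov = 2.41 V, confirming saturation.

I_D = 11.2 mA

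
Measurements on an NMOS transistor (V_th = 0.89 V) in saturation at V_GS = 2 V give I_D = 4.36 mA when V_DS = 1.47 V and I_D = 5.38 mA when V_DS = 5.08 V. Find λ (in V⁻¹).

With V_GS fixed, I_D ∝ (1 + λ V_DS) in saturation, so I_D2/I_D1 = (1 + λ V_DS2)/(1 + λ V_DS1).
5.38/4.36 = 1.234 = (1 + 5.08 λ)/(1 + 1.47 λ).
Solving: λ (I_D1 V_DS2 − I_D2 V_DS1) = I_D2 − I_D1, so λ = (5.38 − 4.36) / (4.36 × 5.08 − 5.38 × 1.47) = 1.02 / 14.2 = 0.0716 V⁻¹.

λ = 0.0716 V⁻¹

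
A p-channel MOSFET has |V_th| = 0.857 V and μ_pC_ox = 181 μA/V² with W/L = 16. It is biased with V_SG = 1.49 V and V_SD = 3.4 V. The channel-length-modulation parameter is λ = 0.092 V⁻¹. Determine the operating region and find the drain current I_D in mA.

k_p = μ_pC_ox · (W/L) = 2.896 mA/V².
V_ov = V_SG − |V_th| = 1.49 − 0.857 = 0.633 V.
Since V_SD = 3.4 V ≥ V_ov = 0.633 V, the device is in saturation.
I_D = ½ k_p V_ov² (1 + λ V_SD) = 0.5 × 2.896 × 0.633² × (1 + 0.092 × 3.4) = 0.762 mA.

Saturation; I_D = 0.762 mA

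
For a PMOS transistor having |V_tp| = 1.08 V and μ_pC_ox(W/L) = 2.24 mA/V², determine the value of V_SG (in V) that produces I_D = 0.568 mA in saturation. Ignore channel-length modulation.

V_SG = 1.79 V

In saturation I_D = ½ k_p (V_SG − |V_tp|)², so V_SG − |V_tp| = √(2 I_D / k_p) = √(2 × 0.568 / 2.24) = 0.712 V.
V_SG = 1.08 + 0.712 = 1.79 V.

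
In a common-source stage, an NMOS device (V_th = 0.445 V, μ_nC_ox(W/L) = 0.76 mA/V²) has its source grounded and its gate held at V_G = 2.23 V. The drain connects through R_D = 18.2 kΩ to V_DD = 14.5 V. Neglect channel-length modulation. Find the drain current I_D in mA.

V_GS = V_G = 2.23 V, so V_ov = 2.23 − 0.445 = 1.78 V.
Assume saturation: I_D = ½ k_n V_ov² = 0.5 × 0.76 × 1.78² = 1.21 mA, giving V_DS = V_DD − I_D R_D = 14.5 − 1.21 × 18.2 = -7.54 V.
But -7.54 V < V_ov = 1.78 V, so the device is actually in triode.
In triode I_D = k_n[V_ov V_DS − ½ V_DS²] and I_D = (V_DD − V_DS)/R_D. Equating: 6.92 V_DS² − 25.69 V_DS + 14.5 = 0, giving V_DS = 0.694 V (the root below V_ov).
I_D = (14.5 − 0.694) / 18.2 = 0.759 mA.

I_D = 0.759 mA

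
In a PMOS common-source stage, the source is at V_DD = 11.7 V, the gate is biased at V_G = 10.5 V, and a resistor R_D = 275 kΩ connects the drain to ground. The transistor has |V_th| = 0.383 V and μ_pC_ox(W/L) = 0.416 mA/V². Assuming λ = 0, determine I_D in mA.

I_D = 0.0421 mA

V_SG = V_DD − V_G = 11.7 − 10.5 = 1.2 V, so V_ov = 1.2 − 0.383 = 0.817 V.
Assume saturation: I_D = ½ k_p V_ov² = 0.5 × 0.416 × 0.817² = 0.139 mA, giving V_SD = V_DD − I_D R_D = 11.7 − 0.139 × 275 = -26.5 V.
But -26.5 V < V_ov = 0.817 V, so the device is actually in triode.
In triode I_D = k_p[V_ov V_SD − ½ V_SD²] and I_D = (V_DD − V_SD)/R_D. Equating: 57.2 V_SD² − 94.46 V_SD + 11.7 = 0, giving V_SD = 0.135 V (the root below V_ov).
I_D = (11.7 − 0.135) / 275 = 0.0421 mA.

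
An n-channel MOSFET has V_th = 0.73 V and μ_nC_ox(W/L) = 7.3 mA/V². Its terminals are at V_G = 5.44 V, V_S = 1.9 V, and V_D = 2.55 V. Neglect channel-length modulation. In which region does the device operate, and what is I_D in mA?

Triode; I_D = 11.8 mA

V_GS = V_G − V_S = 5.44 − 1.9 = 3.54 V; V_DS = V_D − V_S = 2.55 − 1.9 = 0.65 V.
V_ov = V_GS − V_th = 3.54 − 0.73 = 2.81 V.
Since V_DS = 0.65 V < V_ov = 2.81 V, the device is in the triode region.
I_D = k_n [V_ov · V_DS − ½ V_DS²] = 7.3 × [2.81 × 0.65 − 0.5 × 0.65²] = 11.8 mA.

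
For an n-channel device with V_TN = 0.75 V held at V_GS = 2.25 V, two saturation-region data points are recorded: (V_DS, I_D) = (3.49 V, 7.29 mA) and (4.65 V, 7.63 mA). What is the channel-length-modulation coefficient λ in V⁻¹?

λ = 0.0468 V⁻¹

With V_GS fixed, I_D ∝ (1 + λ V_DS) in saturation, so I_D2/I_D1 = (1 + λ V_DS2)/(1 + λ V_DS1).
7.63/7.29 = 1.047 = (1 + 4.65 λ)/(1 + 3.49 λ).
Solving: λ (I_D1 V_DS2 − I_D2 V_DS1) = I_D2 − I_D1, so λ = (7.63 − 7.29) / (7.29 × 4.65 − 7.63 × 3.49) = 0.34 / 7.27 = 0.0468 V⁻¹.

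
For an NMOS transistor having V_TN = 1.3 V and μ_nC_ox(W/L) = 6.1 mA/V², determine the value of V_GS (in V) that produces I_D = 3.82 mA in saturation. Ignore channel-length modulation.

In saturation I_D = ½ k_n (V_GS − V_TN)², so V_GS − V_TN = √(2 I_D / k_n) = √(2 × 3.82 / 6.1) = 1.12 V.
V_GS = 1.3 + 1.12 = 2.42 V.

V_GS = 2.42 V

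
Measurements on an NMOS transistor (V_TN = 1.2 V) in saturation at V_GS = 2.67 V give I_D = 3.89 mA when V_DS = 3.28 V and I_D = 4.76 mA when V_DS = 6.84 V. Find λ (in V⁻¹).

λ = 0.0791 V⁻¹

With V_GS fixed, I_D ∝ (1 + λ V_DS) in saturation, so I_D2/I_D1 = (1 + λ V_DS2)/(1 + λ V_DS1).
4.76/3.89 = 1.224 = (1 + 6.84 λ)/(1 + 3.28 λ).
Solving: λ (I_D1 V_DS2 − I_D2 V_DS1) = I_D2 − I_D1, so λ = (4.76 − 3.89) / (3.89 × 6.84 − 4.76 × 3.28) = 0.87 / 11 = 0.0791 V⁻¹.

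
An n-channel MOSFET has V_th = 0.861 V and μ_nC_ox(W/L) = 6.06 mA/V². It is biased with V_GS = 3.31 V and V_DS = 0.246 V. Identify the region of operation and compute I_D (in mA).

V_ov = V_GS − V_th = 3.31 − 0.861 = 2.45 V.
Since V_DS = 0.246 V < V_ov = 2.45 V, the device is in the triode region.
I_D = k_n [V_ov · V_DS − ½ V_DS²] = 6.06 × [2.45 × 0.246 − 0.5 × 0.246²] = 3.47 mA.

Triode; I_D = 3.47 mA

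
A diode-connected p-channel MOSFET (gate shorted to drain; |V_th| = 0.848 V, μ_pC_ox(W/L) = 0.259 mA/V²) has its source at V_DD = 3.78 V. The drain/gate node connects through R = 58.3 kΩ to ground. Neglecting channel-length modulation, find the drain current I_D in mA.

With gate tied to drain, V_SG = V_SD ≥ V_SG − |V_th|, so the device is in saturation.
KCL at the drain: ½ k_p (V_SG − |V_th|)² = (V_DD − V_SG)/R.
Let x = V_SG − 0.848. Then 7.55 x² + x − 2.932 = 0, giving x = 0.56 V (positive root), so V_SG = 1.41 V.
I_D = (V_DD − V_SG)/R = (3.78 − 1.41) / 58.3 = 0.0407 mA.

I_D = 0.0407 mA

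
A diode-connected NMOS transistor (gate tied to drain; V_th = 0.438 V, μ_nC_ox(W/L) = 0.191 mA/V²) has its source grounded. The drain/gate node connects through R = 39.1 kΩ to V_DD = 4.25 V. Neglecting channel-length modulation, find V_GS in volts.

V_GS = 1.32 V

With gate tied to drain, V_GS = V_DS ≥ V_GS − V_th, so the device is in saturation.
KCL at the drain: ½ k_n (V_GS − V_th)² = (V_DD − V_GS)/R.
Let x = V_GS − 0.438. Then 3.73 x² + x − 3.812 = 0, giving x = 0.885 V (positive root), so V_GS = 1.32 V.
I_D = (V_DD − V_GS)/R = (4.25 − 1.32) / 39.1 = 0.0749 mA.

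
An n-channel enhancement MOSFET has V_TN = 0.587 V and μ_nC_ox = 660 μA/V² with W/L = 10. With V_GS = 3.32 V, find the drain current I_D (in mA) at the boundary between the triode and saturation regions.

I_D = 24.6 mA

At the boundary V_DS = V_ov = V_GS − V_TN = 3.32 − 0.587 = 2.73 V.
k_n = μ_nC_ox · (W/L) = 6.6 mA/V².
I_D = ½ k_n V_ov² = 0.5 × 6.6 × 2.73² = 24.6 mA.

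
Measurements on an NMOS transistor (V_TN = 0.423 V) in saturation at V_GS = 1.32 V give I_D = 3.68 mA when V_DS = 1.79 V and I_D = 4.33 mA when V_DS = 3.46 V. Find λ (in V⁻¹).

With V_GS fixed, I_D ∝ (1 + λ V_DS) in saturation, so I_D2/I_D1 = (1 + λ V_DS2)/(1 + λ V_DS1).
4.33/3.68 = 1.177 = (1 + 3.46 λ)/(1 + 1.79 λ).
Solving: λ (I_D1 V_DS2 − I_D2 V_DS1) = I_D2 − I_D1, so λ = (4.33 − 3.68) / (3.68 × 3.46 − 4.33 × 1.79) = 0.65 / 4.98 = 0.13 V⁻¹.

λ = 0.130 V⁻¹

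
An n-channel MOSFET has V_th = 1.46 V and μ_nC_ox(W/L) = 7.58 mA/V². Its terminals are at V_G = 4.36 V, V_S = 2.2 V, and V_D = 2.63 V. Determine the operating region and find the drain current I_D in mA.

V_GS = V_G − V_S = 4.36 − 2.2 = 2.16 V; V_DS = V_D − V_S = 2.63 − 2.2 = 0.43 V.
V_ov = V_GS − V_th = 2.16 − 1.46 = 0.7 V.
Since V_DS = 0.43 V < V_ov = 0.7 V, the device is in the triode region.
I_D = k_n [V_ov · V_DS − ½ V_DS²] = 7.58 × [0.7 × 0.43 − 0.5 × 0.43²] = 1.58 mA.

Triode; I_D = 1.58 mA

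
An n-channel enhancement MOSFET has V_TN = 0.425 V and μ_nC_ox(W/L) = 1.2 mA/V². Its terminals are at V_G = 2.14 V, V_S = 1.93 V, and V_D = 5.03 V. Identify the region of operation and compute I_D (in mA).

Cutoff; I_D = 0 mA

V_GS = V_G − V_S = 2.14 − 1.93 = 0.21 V; V_DS = V_D − V_S = 5.03 − 1.93 = 3.1 V.
V_GS = 0.21 V < V_TN = 0.425 V, so the transistor is in cutoff.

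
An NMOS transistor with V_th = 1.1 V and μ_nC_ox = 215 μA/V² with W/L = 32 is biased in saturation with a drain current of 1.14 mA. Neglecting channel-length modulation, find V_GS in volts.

V_GS = 1.68 V

k_n = μ_nC_ox · (W/L) = 6.88 mA/V².
In saturation I_D = ½ k_n (V_GS − V_th)², so V_GS − V_th = √(2 I_D / k_n) = √(2 × 1.14 / 6.88) = 0.576 V.
V_GS = 1.1 + 0.576 = 1.68 V.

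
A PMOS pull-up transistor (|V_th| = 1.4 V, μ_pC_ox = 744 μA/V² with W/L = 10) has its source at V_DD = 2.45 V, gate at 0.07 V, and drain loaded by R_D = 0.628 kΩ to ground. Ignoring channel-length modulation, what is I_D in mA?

I_D = 2.98 mA

V_SG = V_DD − V_G = 2.45 − 0.07 = 2.38 V, so V_ov = 2.38 − 1.4 = 0.98 V.
k_p = μ_pC_ox · (W/L) = 7.44 mA/V².
Assume saturation: I_D = ½ k_p V_ov² = 0.5 × 7.44 × 0.98² = 3.57 mA, giving V_SD = V_DD − I_D R_D = 2.45 − 3.57 × 0.628 = 0.206 V.
But 0.206 V < V_ov = 0.98 V, so the device is actually in triode.
In triode I_D = k_p[V_ov V_SD − ½ V_SD²] and I_D = (V_DD − V_SD)/R_D. Equating: 2.34 V_SD² − 5.579 V_SD + 2.45 = 0, giving V_SD = 0.58 V (the root below V_ov).
I_D = (2.45 − 0.58) / 0.628 = 2.98 mA.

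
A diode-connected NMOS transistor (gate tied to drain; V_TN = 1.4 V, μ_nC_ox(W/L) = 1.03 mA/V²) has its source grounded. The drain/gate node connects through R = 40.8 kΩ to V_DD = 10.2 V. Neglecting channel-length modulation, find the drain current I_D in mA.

With gate tied to drain, V_GS = V_DS ≥ V_GS − V_TN, so the device is in saturation.
KCL at the drain: ½ k_n (V_GS − V_TN)² = (V_DD − V_GS)/R.
Let x = V_GS − 1.4. Then 21 x² + x − 8.8 = 0, giving x = 0.624 V (positive root), so V_GS = 2.02 V.
I_D = (V_DD − V_GS)/R = (10.2 − 2.02) / 40.8 = 0.2 mA.

I_D = 0.200 mA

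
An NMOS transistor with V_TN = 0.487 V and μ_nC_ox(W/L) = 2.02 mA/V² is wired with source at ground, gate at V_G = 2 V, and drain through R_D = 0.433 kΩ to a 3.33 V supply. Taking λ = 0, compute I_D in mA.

V_GS = V_G = 2 V, so V_ov = 2 − 0.487 = 1.51 V.
Assume saturation: I_D = ½ k_n V_ov² = 0.5 × 2.02 × 1.51² = 2.31 mA, giving V_DS = V_DD − I_D R_D = 3.33 − 2.31 × 0.433 = 2.33 V.
V_DS = 2.33 V ≥ V_ov = 1.51 V, confirming saturation.

I_D = 2.31 mA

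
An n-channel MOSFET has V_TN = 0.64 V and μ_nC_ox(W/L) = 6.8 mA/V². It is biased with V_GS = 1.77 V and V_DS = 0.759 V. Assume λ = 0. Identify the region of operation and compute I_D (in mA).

V_ov = V_GS − V_TN = 1.77 − 0.64 = 1.13 V.
Since V_DS = 0.759 V < V_ov = 1.13 V, the device is in the triode region.
I_D = k_n [V_ov · V_DS − ½ V_DS²] = 6.8 × [1.13 × 0.759 − 0.5 × 0.759²] = 3.87 mA.

Triode; I_D = 3.87 mA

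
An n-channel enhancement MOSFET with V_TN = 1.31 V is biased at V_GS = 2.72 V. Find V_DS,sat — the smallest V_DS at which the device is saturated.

V_DS,sat = 1.41 V

The boundary between triode and saturation is V_DS = V_GS − V_TN = V_ov.
V_ov = 2.72 − 1.31 = 1.41 V.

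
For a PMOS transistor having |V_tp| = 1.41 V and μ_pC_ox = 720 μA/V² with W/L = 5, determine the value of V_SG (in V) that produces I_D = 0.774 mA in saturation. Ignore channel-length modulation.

k_p = μ_pC_ox · (W/L) = 3.6 mA/V².
In saturation I_D = ½ k_p (V_SG − |V_tp|)², so V_SG − |V_tp| = √(2 I_D / k_p) = √(2 × 0.774 / 3.6) = 0.656 V.
V_SG = 1.41 + 0.656 = 2.07 V.

V_SG = 2.07 V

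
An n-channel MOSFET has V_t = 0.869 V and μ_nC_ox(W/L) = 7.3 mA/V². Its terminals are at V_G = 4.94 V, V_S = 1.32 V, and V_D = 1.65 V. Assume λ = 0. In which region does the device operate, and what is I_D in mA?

Triode; I_D = 6.23 mA

V_GS = V_G − V_S = 4.94 − 1.32 = 3.62 V; V_DS = V_D − V_S = 1.65 − 1.32 = 0.33 V.
V_ov = V_GS − V_t = 3.62 − 0.869 = 2.75 V.
Since V_DS = 0.33 V < V_ov = 2.75 V, the device is in the triode region.
I_D = k_n [V_ov · V_DS − ½ V_DS²] = 7.3 × [2.75 × 0.33 − 0.5 × 0.33²] = 6.23 mA.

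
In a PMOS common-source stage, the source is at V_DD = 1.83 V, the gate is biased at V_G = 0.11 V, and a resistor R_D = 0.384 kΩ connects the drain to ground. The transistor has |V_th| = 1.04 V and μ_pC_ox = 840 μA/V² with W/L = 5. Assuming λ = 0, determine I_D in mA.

I_D = 0.971 mA

V_SG = V_DD − V_G = 1.83 − 0.11 = 1.72 V, so V_ov = 1.72 − 1.04 = 0.68 V.
k_p = μ_pC_ox · (W/L) = 4.2 mA/V².
Assume saturation: I_D = ½ k_p V_ov² = 0.5 × 4.2 × 0.68² = 0.971 mA, giving V_SD = V_DD − I_D R_D = 1.83 − 0.971 × 0.384 = 1.46 V.
V_SD = 1.46 V ≥ V_ov = 0.68 V, confirming saturation.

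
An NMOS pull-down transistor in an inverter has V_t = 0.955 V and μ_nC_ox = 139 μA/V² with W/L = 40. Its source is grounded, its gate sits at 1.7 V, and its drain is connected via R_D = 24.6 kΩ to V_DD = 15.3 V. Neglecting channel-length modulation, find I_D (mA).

I_D = 0.615 mA

V_GS = V_G = 1.7 V, so V_ov = 1.7 − 0.955 = 0.745 V.
k_n = μ_nC_ox · (W/L) = 5.56 mA/V².
Assume saturation: I_D = ½ k_n V_ov² = 0.5 × 5.56 × 0.745² = 1.54 mA, giving V_DS = V_DD − I_D R_D = 15.3 − 1.54 × 24.6 = -22.7 V.
But -22.7 V < V_ov = 0.745 V, so the device is actually in triode.
In triode I_D = k_n[V_ov V_DS − ½ V_DS²] and I_D = (V_DD − V_DS)/R_D. Equating: 68.4 V_DS² − 102.9 V_DS + 15.3 = 0, giving V_DS = 0.167 V (the root below V_ov).
I_D = (15.3 − 0.167) / 24.6 = 0.615 mA.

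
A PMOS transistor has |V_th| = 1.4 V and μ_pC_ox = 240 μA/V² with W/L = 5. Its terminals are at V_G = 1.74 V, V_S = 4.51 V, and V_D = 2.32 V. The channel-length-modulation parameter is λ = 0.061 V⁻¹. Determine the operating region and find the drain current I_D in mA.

V_SG = V_S − V_G = 4.51 − 1.74 = 2.77 V; V_SD = V_S − V_D = 4.51 − 2.32 = 2.19 V.
k_p = μ_pC_ox · (W/L) = 1.2 mA/V².
V_ov = V_SG − |V_th| = 2.77 − 1.4 = 1.37 V.
Since V_SD = 2.19 V ≥ V_ov = 1.37 V, the device is in saturation.
I_D = ½ k_p V_ov² (1 + λ V_SD) = 0.5 × 1.2 × 1.37² × (1 + 0.061 × 2.19) = 1.28 mA.

Saturation; I_D = 1.28 mA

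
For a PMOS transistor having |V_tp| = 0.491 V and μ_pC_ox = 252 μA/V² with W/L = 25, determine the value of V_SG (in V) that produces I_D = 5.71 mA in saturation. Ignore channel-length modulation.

V_SG = 1.84 V

k_p = μ_pC_ox · (W/L) = 6.3 mA/V².
In saturation I_D = ½ k_p (V_SG − |V_tp|)², so V_SG − |V_tp| = √(2 I_D / k_p) = √(2 × 5.71 / 6.3) = 1.35 V.
V_SG = 0.491 + 1.35 = 1.84 V.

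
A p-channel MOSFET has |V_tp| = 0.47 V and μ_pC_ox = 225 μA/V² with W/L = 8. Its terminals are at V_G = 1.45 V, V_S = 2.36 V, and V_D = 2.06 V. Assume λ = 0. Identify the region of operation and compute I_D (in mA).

V_SG = V_S − V_G = 2.36 − 1.45 = 0.91 V; V_SD = V_S − V_D = 2.36 − 2.06 = 0.3 V.
k_p = μ_pC_ox · (W/L) = 1.8 mA/V².
V_ov = V_SG − |V_tp| = 0.91 − 0.47 = 0.44 V.
Since V_SD = 0.3 V < V_ov = 0.44 V, the device is in the triode region.
I_D = k_p [V_ov · V_SD − ½ V_SD²] = 1.8 × [0.44 × 0.3 − 0.5 × 0.3²] = 0.157 mA.

Triode; I_D = 0.157 mA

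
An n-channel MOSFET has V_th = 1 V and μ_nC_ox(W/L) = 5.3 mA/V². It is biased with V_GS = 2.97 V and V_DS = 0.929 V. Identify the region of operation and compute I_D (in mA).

Triode; I_D = 7.41 mA

V_ov = V_GS − V_th = 2.97 − 1 = 1.97 V.
Since V_DS = 0.929 V < V_ov = 1.97 V, the device is in the triode region.
I_D = k_n [V_ov · V_DS − ½ V_DS²] = 5.3 × [1.97 × 0.929 − 0.5 × 0.929²] = 7.41 mA.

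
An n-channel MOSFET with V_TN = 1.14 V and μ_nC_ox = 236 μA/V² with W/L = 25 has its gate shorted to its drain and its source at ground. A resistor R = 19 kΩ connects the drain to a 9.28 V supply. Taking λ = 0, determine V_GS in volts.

V_GS = 1.51 V

With gate tied to drain, V_GS = V_DS ≥ V_GS − V_TN, so the device is in saturation.
k_n = μ_nC_ox · (W/L) = 5.9 mA/V².
KCL at the drain: ½ k_n (V_GS − V_TN)² = (V_DD − V_GS)/R.
Let x = V_GS − 1.14. Then 56.1 x² + x − 8.14 = 0, giving x = 0.372 V (positive root), so V_GS = 1.51 V.
I_D = (V_DD − V_GS)/R = (9.28 − 1.51) / 19 = 0.409 mA.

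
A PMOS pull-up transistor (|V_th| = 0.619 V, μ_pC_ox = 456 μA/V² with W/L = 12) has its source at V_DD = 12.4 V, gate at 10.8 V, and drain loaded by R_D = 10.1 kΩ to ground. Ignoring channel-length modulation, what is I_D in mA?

I_D = 1.20 mA

V_SG = V_DD − V_G = 12.4 − 10.8 = 1.6 V, so V_ov = 1.6 − 0.619 = 0.981 V.
k_p = μ_pC_ox · (W/L) = 5.472 mA/V².
Assume saturation: I_D = ½ k_p V_ov² = 0.5 × 5.472 × 0.981² = 2.63 mA, giving V_SD = V_DD − I_D R_D = 12.4 − 2.63 × 10.1 = -14.2 V.
But -14.2 V < V_ov = 0.981 V, so the device is actually in triode.
In triode I_D = k_p[V_ov V_SD − ½ V_SD²] and I_D = (V_DD − V_SD)/R_D. Equating: 27.6 V_SD² − 55.22 V_SD + 12.4 = 0, giving V_SD = 0.258 V (the root below V_ov).
I_D = (12.4 − 0.258) / 10.1 = 1.2 mA.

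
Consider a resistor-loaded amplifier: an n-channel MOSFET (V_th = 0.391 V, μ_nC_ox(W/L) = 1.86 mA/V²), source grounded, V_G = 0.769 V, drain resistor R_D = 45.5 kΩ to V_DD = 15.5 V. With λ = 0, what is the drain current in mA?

I_D = 0.133 mA

V_GS = V_G = 0.769 V, so V_ov = 0.769 − 0.391 = 0.378 V.
Assume saturation: I_D = ½ k_n V_ov² = 0.5 × 1.86 × 0.378² = 0.133 mA, giving V_DS = V_DD − I_D R_D = 15.5 − 0.133 × 45.5 = 9.45 V.
V_DS = 9.45 V ≥ V_ov = 0.378 V, confirming saturation.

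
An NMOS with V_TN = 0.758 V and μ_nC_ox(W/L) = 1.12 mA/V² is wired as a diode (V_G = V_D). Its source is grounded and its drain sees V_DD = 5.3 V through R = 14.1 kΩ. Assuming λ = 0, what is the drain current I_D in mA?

I_D = 0.273 mA

With gate tied to drain, V_GS = V_DS ≥ V_GS − V_TN, so the device is in saturation.
KCL at the drain: ½ k_n (V_GS − V_TN)² = (V_DD − V_GS)/R.
Let x = V_GS − 0.758. Then 7.9 x² + x − 4.542 = 0, giving x = 0.698 V (positive root), so V_GS = 1.46 V.
I_D = (V_DD − V_GS)/R = (5.3 − 1.46) / 14.1 = 0.273 mA.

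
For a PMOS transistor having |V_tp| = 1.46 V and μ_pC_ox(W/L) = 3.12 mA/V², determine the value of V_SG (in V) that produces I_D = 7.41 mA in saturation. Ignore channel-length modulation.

In saturation I_D = ½ k_p (V_SG − |V_tp|)², so V_SG − |V_tp| = √(2 I_D / k_p) = √(2 × 7.41 / 3.12) = 2.18 V.
V_SG = 1.46 + 2.18 = 3.64 V.

V_SG = 3.64 V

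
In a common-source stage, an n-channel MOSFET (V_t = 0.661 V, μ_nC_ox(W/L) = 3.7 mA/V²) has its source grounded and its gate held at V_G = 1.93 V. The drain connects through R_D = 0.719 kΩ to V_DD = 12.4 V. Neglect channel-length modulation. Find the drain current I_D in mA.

V_GS = V_G = 1.93 V, so V_ov = 1.93 − 0.661 = 1.27 V.
Assume saturation: I_D = ½ k_n V_ov² = 0.5 × 3.7 × 1.27² = 2.98 mA, giving V_DS = V_DD − I_D R_D = 12.4 − 2.98 × 0.719 = 10.3 V.
V_DS = 10.3 V ≥ V_ov = 1.27 V, confirming saturation.

I_D = 2.98 mA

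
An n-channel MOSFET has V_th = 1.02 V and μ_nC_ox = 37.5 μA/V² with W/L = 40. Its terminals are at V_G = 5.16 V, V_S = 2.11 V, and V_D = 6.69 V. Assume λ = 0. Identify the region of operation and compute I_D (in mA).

V_GS = V_G − V_S = 5.16 − 2.11 = 3.05 V; V_DS = V_D − V_S = 6.69 − 2.11 = 4.58 V.
k_n = μ_nC_ox · (W/L) = 1.5 mA/V².
V_ov = V_GS − V_th = 3.05 − 1.02 = 2.03 V.
Since V_DS = 4.58 V ≥ V_ov = 2.03 V, the device is in saturation.
I_D = ½ k_n V_ov² = 0.5 × 1.5 × 2.03² = 3.09 mA.

Saturation; I_D = 3.09 mA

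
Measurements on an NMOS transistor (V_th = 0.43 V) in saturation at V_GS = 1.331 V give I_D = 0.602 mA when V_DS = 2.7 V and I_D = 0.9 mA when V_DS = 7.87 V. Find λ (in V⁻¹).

λ = 0.129 V⁻¹

With V_GS fixed, I_D ∝ (1 + λ V_DS) in saturation, so I_D2/I_D1 = (1 + λ V_DS2)/(1 + λ V_DS1).
0.9/0.602 = 1.495 = (1 + 7.87 λ)/(1 + 2.7 λ).
Solving: λ (I_D1 V_DS2 − I_D2 V_DS1) = I_D2 − I_D1, so λ = (0.9 − 0.602) / (0.602 × 7.87 − 0.9 × 2.7) = 0.298 / 2.31 = 0.129 V⁻¹.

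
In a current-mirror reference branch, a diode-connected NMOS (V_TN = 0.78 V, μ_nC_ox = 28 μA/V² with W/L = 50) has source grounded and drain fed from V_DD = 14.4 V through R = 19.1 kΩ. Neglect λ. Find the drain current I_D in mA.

With gate tied to drain, V_GS = V_DS ≥ V_GS − V_TN, so the device is in saturation.
k_n = μ_nC_ox · (W/L) = 1.4 mA/V².
KCL at the drain: ½ k_n (V_GS − V_TN)² = (V_DD − V_GS)/R.
Let x = V_GS − 0.78. Then 13.4 x² + x − 13.62 = 0, giving x = 0.973 V (positive root), so V_GS = 1.75 V.
I_D = (V_DD − V_GS)/R = (14.4 − 1.75) / 19.1 = 0.662 mA.

I_D = 0.662 mA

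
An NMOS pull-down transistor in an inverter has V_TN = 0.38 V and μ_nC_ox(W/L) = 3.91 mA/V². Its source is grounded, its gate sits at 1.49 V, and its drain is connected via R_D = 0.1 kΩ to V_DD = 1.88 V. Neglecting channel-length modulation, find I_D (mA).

V_GS = V_G = 1.49 V, so V_ov = 1.49 − 0.38 = 1.11 V.
Assume saturation: I_D = ½ k_n V_ov² = 0.5 × 3.91 × 1.11² = 2.41 mA, giving V_DS = V_DD − I_D R_D = 1.88 − 2.41 × 0.1 = 1.64 V.
V_DS = 1.64 V ≥ V_ov = 1.11 V, confirming saturation.

I_D = 2.41 mA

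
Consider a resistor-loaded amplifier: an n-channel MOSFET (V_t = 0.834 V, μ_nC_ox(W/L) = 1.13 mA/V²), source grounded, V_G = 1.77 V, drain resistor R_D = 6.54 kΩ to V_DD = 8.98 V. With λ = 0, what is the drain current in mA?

V_GS = V_G = 1.77 V, so V_ov = 1.77 − 0.834 = 0.936 V.
Assume saturation: I_D = ½ k_n V_ov² = 0.5 × 1.13 × 0.936² = 0.495 mA, giving V_DS = V_DD − I_D R_D = 8.98 − 0.495 × 6.54 = 5.74 V.
V_DS = 5.74 V ≥ V_ov = 0.936 V, confirming saturation.

I_D = 0.495 mA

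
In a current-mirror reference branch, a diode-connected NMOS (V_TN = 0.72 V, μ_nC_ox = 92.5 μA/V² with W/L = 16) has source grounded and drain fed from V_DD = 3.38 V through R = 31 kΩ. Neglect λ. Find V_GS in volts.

V_GS = 1.04 V

With gate tied to drain, V_GS = V_DS ≥ V_GS − V_TN, so the device is in saturation.
k_n = μ_nC_ox · (W/L) = 1.48 mA/V².
KCL at the drain: ½ k_n (V_GS − V_TN)² = (V_DD − V_GS)/R.
Let x = V_GS − 0.72. Then 22.9 x² + x − 2.66 = 0, giving x = 0.319 V (positive root), so V_GS = 1.04 V.
I_D = (V_DD − V_GS)/R = (3.38 − 1.04) / 31 = 0.0755 mA.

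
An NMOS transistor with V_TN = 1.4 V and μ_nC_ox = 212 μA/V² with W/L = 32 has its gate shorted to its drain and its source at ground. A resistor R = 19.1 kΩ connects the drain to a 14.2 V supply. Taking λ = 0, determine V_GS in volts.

With gate tied to drain, V_GS = V_DS ≥ V_GS − V_TN, so the device is in saturation.
k_n = μ_nC_ox · (W/L) = 6.784 mA/V².
KCL at the drain: ½ k_n (V_GS − V_TN)² = (V_DD − V_GS)/R.
Let x = V_GS − 1.4. Then 64.8 x² + x − 12.8 = 0, giving x = 0.437 V (positive root), so V_GS = 1.84 V.
I_D = (V_DD − V_GS)/R = (14.2 − 1.84) / 19.1 = 0.647 mA.

V_GS = 1.84 V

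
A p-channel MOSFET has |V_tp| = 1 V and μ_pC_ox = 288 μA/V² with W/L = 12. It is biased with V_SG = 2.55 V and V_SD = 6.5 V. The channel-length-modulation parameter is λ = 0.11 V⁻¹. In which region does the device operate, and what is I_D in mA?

k_p = μ_pC_ox · (W/L) = 3.456 mA/V².
V_ov = V_SG − |V_tp| = 2.55 − 1 = 1.55 V.
Since V_SD = 6.5 V ≥ V_ov = 1.55 V, the device is in saturation.
I_D = ½ k_p V_ov² (1 + λ V_SD) = 0.5 × 3.456 × 1.55² × (1 + 0.11 × 6.5) = 7.12 mA.

Saturation; I_D = 7.12 mA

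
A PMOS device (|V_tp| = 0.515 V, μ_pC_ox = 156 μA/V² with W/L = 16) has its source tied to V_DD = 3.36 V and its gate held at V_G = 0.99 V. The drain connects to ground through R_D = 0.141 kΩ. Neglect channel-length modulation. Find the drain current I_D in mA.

I_D = 4.29 mA

V_SG = V_DD − V_G = 3.36 − 0.99 = 2.37 V, so V_ov = 2.37 − 0.515 = 1.85 V.
k_p = μ_pC_ox · (W/L) = 2.496 mA/V².
Assume saturation: I_D = ½ k_p V_ov² = 0.5 × 2.496 × 1.85² = 4.29 mA, giving V_SD = V_DD − I_D R_D = 3.36 − 4.29 × 0.141 = 2.75 V.
V_SD = 2.75 V ≥ V_ov = 1.85 V, confirming saturation.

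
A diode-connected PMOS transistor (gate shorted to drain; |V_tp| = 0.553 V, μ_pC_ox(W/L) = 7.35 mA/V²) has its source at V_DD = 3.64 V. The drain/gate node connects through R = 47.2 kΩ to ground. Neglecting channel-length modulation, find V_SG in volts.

With gate tied to drain, V_SG = V_SD ≥ V_SG − |V_tp|, so the device is in saturation.
KCL at the drain: ½ k_p (V_SG − |V_tp|)² = (V_DD − V_SG)/R.
Let x = V_SG − 0.553. Then 173 x² + x − 3.087 = 0, giving x = 0.131 V (positive root), so V_SG = 0.684 V.
I_D = (V_DD − V_SG)/R = (3.64 − 0.684) / 47.2 = 0.0626 mA.

V_SG = 0.684 V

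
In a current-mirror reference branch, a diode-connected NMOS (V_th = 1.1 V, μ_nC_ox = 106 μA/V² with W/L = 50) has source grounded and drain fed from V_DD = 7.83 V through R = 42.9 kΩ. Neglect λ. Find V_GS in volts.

With gate tied to drain, V_GS = V_DS ≥ V_GS − V_th, so the device is in saturation.
k_n = μ_nC_ox · (W/L) = 5.3 mA/V².
KCL at the drain: ½ k_n (V_GS − V_th)² = (V_DD − V_GS)/R.
Let x = V_GS − 1.1. Then 114 x² + x − 6.73 = 0, giving x = 0.239 V (positive root), so V_GS = 1.34 V.
I_D = (V_DD − V_GS)/R = (7.83 − 1.34) / 42.9 = 0.151 mA.

V_GS = 1.34 V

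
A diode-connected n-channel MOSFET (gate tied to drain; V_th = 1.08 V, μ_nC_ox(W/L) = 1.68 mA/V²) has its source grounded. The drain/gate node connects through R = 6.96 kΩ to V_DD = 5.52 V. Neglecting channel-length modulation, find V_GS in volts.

V_GS = 1.87 V

With gate tied to drain, V_GS = V_DS ≥ V_GS − V_th, so the device is in saturation.
KCL at the drain: ½ k_n (V_GS − V_th)² = (V_DD − V_GS)/R.
Let x = V_GS − 1.08. Then 5.85 x² + x − 4.44 = 0, giving x = 0.79 V (positive root), so V_GS = 1.87 V.
I_D = (V_DD − V_GS)/R = (5.52 − 1.87) / 6.96 = 0.524 mA.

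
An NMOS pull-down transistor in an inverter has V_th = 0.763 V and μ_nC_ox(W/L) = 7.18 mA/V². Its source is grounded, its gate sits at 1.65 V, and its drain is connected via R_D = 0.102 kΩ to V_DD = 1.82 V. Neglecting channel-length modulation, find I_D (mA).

I_D = 2.82 mA

V_GS = V_G = 1.65 V, so V_ov = 1.65 − 0.763 = 0.887 V.
Assume saturation: I_D = ½ k_n V_ov² = 0.5 × 7.18 × 0.887² = 2.82 mA, giving V_DS = V_DD − I_D R_D = 1.82 − 2.82 × 0.102 = 1.53 V.
V_DS = 1.53 V ≥ V_ov = 0.887 V, confirming saturation.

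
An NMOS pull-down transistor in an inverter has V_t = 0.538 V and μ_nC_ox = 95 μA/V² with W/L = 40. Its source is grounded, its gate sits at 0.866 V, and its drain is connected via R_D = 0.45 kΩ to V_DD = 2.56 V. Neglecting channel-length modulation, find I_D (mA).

V_GS = V_G = 0.866 V, so V_ov = 0.866 − 0.538 = 0.328 V.
k_n = μ_nC_ox · (W/L) = 3.8 mA/V².
Assume saturation: I_D = ½ k_n V_ov² = 0.5 × 3.8 × 0.328² = 0.204 mA, giving V_DS = V_DD − I_D R_D = 2.56 − 0.204 × 0.45 = 2.47 V.
V_DS = 2.47 V ≥ V_ov = 0.328 V, confirming saturation.

I_D = 0.204 mA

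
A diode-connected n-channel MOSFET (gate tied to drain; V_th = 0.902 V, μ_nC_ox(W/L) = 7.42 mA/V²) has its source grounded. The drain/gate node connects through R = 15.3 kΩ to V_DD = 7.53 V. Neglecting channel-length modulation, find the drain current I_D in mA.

I_D = 0.411 mA

With gate tied to drain, V_GS = V_DS ≥ V_GS − V_th, so the device is in saturation.
KCL at the drain: ½ k_n (V_GS − V_th)² = (V_DD − V_GS)/R.
Let x = V_GS − 0.902. Then 56.8 x² + x − 6.628 = 0, giving x = 0.333 V (positive root), so V_GS = 1.24 V.
I_D = (V_DD − V_GS)/R = (7.53 − 1.24) / 15.3 = 0.411 mA.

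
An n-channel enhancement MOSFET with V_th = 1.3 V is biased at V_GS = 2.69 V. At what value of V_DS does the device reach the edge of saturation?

The boundary between triode and saturation is V_DS = V_GS − V_th = V_ov.
V_ov = 2.69 − 1.3 = 1.39 V.

V_DS,sat = 1.39 V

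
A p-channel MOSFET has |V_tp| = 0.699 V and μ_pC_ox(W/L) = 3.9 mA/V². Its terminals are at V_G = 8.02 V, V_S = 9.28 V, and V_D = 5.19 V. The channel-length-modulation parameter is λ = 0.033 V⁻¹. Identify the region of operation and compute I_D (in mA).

Saturation; I_D = 0.697 mA

V_SG = V_S − V_G = 9.28 − 8.02 = 1.26 V; V_SD = V_S − V_D = 9.28 − 5.19 = 4.09 V.
V_ov = V_SG − |V_tp| = 1.26 − 0.699 = 0.561 V.
Since V_SD = 4.09 V ≥ V_ov = 0.561 V, the device is in saturation.
I_D = ½ k_p V_ov² (1 + λ V_SD) = 0.5 × 3.9 × 0.561² × (1 + 0.033 × 4.09) = 0.697 mA.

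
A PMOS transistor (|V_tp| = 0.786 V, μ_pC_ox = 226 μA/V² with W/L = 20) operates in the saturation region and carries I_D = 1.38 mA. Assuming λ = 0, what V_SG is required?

V_SG = 1.57 V

k_p = μ_pC_ox · (W/L) = 4.52 mA/V².
In saturation I_D = ½ k_p (V_SG − |V_tp|)², so V_SG − |V_tp| = √(2 I_D / k_p) = √(2 × 1.38 / 4.52) = 0.781 V.
V_SG = 0.786 + 0.781 = 1.57 V.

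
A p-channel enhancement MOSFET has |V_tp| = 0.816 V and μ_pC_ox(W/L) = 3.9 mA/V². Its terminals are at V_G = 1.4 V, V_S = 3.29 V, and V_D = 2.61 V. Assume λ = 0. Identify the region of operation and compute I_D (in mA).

Triode; I_D = 1.95 mA

V_SG = V_S − V_G = 3.29 − 1.4 = 1.89 V; V_SD = V_S − V_D = 3.29 − 2.61 = 0.68 V.
V_ov = V_SG − |V_tp| = 1.89 − 0.816 = 1.07 V.
Since V_SD = 0.68 V < V_ov = 1.07 V, the device is in the triode region.
I_D = k_p [V_ov · V_SD − ½ V_SD²] = 3.9 × [1.07 × 0.68 − 0.5 × 0.68²] = 1.95 mA.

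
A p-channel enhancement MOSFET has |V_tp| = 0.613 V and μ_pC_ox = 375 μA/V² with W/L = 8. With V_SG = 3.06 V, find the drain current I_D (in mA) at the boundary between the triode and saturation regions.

I_D = 8.98 mA

At the boundary V_SD = V_ov = V_SG − |V_tp| = 3.06 − 0.613 = 2.45 V.
k_p = μ_pC_ox · (W/L) = 3 mA/V².
I_D = ½ k_p V_ov² = 0.5 × 3 × 2.45² = 8.98 mA.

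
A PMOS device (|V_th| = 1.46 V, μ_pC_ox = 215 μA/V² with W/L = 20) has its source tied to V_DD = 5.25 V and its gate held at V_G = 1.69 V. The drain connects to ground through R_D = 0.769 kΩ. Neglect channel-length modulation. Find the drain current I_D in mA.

V_SG = V_DD − V_G = 5.25 − 1.69 = 3.56 V, so V_ov = 3.56 − 1.46 = 2.1 V.
k_p = μ_pC_ox · (W/L) = 4.3 mA/V².
Assume saturation: I_D = ½ k_p V_ov² = 0.5 × 4.3 × 2.1² = 9.48 mA, giving V_SD = V_DD − I_D R_D = 5.25 − 9.48 × 0.769 = -2.04 V.
But -2.04 V < V_ov = 2.1 V, so the device is actually in triode.
In triode I_D = k_p[V_ov V_SD − ½ V_SD²] and I_D = (V_DD − V_SD)/R_D. Equating: 1.65 V_SD² − 7.944 V_SD + 5.25 = 0, giving V_SD = 0.791 V (the root below V_ov).
I_D = (5.25 − 0.791) / 0.769 = 5.8 mA.

I_D = 5.80 mA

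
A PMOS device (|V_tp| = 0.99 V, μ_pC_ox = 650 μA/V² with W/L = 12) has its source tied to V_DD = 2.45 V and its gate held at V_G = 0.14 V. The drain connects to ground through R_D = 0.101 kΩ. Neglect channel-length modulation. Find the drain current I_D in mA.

V_SG = V_DD − V_G = 2.45 − 0.14 = 2.31 V, so V_ov = 2.31 − 0.99 = 1.32 V.
k_p = μ_pC_ox · (W/L) = 7.8 mA/V².
Assume saturation: I_D = ½ k_p V_ov² = 0.5 × 7.8 × 1.32² = 6.8 mA, giving V_SD = V_DD − I_D R_D = 2.45 − 6.8 × 0.101 = 1.76 V.
V_SD = 1.76 V ≥ V_ov = 1.32 V, confirming saturation.

I_D = 6.80 mA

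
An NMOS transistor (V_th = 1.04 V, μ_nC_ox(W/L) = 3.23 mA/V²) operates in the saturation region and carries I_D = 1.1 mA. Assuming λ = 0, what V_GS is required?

In saturation I_D = ½ k_n (V_GS − V_th)², so V_GS − V_th = √(2 I_D / k_n) = √(2 × 1.1 / 3.23) = 0.825 V.
V_GS = 1.04 + 0.825 = 1.87 V.

V_GS = 1.87 V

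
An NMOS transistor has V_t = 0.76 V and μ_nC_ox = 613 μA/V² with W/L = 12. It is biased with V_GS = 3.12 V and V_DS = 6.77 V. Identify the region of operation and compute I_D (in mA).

Saturation; I_D = 20.5 mA

k_n = μ_nC_ox · (W/L) = 7.356 mA/V².
V_ov = V_GS − V_t = 3.12 − 0.76 = 2.36 V.
Since V_DS = 6.77 V ≥ V_ov = 2.36 V, the device is in saturation.
I_D = ½ k_n V_ov² = 0.5 × 7.356 × 2.36² = 20.5 mA.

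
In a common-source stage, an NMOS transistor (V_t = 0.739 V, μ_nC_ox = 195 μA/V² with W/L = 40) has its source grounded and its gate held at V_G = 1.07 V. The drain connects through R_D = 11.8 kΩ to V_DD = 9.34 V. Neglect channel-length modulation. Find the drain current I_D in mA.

V_GS = V_G = 1.07 V, so V_ov = 1.07 − 0.739 = 0.331 V.
k_n = μ_nC_ox · (W/L) = 7.8 mA/V².
Assume saturation: I_D = ½ k_n V_ov² = 0.5 × 7.8 × 0.331² = 0.427 mA, giving V_DS = V_DD − I_D R_D = 9.34 − 0.427 × 11.8 = 4.3 V.
V_DS = 4.3 V ≥ V_ov = 0.331 V, confirming saturation.

I_D = 0.427 mA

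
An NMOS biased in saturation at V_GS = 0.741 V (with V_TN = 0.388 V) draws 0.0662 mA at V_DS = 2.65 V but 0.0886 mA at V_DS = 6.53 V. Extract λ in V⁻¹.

With V_GS fixed, I_D ∝ (1 + λ V_DS) in saturation, so I_D2/I_D1 = (1 + λ V_DS2)/(1 + λ V_DS1).
0.0886/0.0662 = 1.338 = (1 + 6.53 λ)/(1 + 2.65 λ).
Solving: λ (I_D1 V_DS2 − I_D2 V_DS1) = I_D2 − I_D1, so λ = (0.0886 − 0.0662) / (0.0662 × 6.53 − 0.0886 × 2.65) = 0.0224 / 0.197 = 0.113 V⁻¹.

λ = 0.113 V⁻¹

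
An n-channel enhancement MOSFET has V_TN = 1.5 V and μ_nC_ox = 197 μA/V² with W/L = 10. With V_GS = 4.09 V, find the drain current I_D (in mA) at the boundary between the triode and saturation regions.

At the boundary V_DS = V_ov = V_GS − V_TN = 4.09 − 1.5 = 2.59 V.
k_n = μ_nC_ox · (W/L) = 1.97 mA/V².
I_D = ½ k_n V_ov² = 0.5 × 1.97 × 2.59² = 6.61 mA.

I_D = 6.61 mA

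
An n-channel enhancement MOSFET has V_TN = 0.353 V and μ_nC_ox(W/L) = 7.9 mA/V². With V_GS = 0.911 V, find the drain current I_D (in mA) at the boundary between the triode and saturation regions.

I_D = 1.23 mA

At the boundary V_DS = V_ov = V_GS − V_TN = 0.911 − 0.353 = 0.558 V.
I_D = ½ k_n V_ov² = 0.5 × 7.9 × 0.558² = 1.23 mA.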